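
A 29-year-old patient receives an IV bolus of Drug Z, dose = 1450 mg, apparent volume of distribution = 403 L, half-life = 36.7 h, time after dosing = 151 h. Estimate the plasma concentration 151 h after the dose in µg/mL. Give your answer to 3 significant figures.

C₀ = Dose / Vd = 1450 / 403 = 3.598 mg/L
k = ln2 / t½ = 0.693147 / 36.7 = 0.01889 h⁻¹
C = C₀ · e^(−k·t) = 3.598 × e^(−0.01889 × 151)
  = 3.598 × 0.05771 = 0.2076 mg/L
(0.2076 mg/L = 0.2076 µg/mL)

0.208 µg/mL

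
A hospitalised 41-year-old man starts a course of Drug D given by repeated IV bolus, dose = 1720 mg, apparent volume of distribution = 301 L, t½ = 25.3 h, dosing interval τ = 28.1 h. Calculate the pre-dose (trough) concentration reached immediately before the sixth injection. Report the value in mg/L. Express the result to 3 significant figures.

4.82 mg/L

C₀ per dose = Dose / Vd = 1720 / 301 = 5.714 mg/L
k = ln2 / t½ = 0.693147 / 25.3 = 0.02740 h⁻¹
Fraction remaining after one interval: r = e^(−kτ) = e^(−0.02740 × 28.1) = 0.4630
Before dose 6, 5 doses have been given (aged 1τ, 2τ, 3τ, 4τ, 5τ).
C_trough = C₀ × (r + r² + … + r^5) = C₀ × r(1−r^5)/(1−r)
        = 5.714 × 0.4630 × (1 − 0.02128) / (1 − 0.4630) = 4.822 mg/L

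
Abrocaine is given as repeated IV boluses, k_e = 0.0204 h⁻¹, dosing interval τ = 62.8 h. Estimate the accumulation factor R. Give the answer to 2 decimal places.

e^(−kτ) = e^(−0.02040 × 62.8) = 0.2777
Accumulation ratio R = 1 / (1 − e^(−kτ)) = 1 / (1 − 0.2777) = 1.384

1.38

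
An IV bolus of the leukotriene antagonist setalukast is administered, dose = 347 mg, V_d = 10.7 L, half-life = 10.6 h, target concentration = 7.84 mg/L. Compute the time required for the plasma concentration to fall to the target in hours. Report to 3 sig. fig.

C₀ = Dose / Vd = 347.0 / 10.7 = 32.43 mg/L
k = ln2 / t½ = 0.693147 / 10.6 = 0.06539 h⁻¹
t = ln(C₀ / C) / k = ln(32.43 / 7.84) / 0.06539
  = ln(4.136) / 0.06539 = 1.420 / 0.06539 = 21.72 h

21.7 h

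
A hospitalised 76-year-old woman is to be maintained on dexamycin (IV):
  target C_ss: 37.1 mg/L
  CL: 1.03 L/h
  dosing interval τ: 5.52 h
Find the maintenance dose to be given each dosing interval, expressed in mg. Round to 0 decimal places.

211 mg

At steady state, Dose/τ = Css × CL.
Dose = Css × CL × τ = 37.1 × 1.030 × 5.52 = 210.9 mg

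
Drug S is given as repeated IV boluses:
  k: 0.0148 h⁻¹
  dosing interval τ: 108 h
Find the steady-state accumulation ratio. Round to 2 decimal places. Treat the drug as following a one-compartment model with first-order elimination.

1.25

e^(−kτ) = e^(−0.01480 × 108) = 0.2022
Accumulation ratio R = 1 / (1 − e^(−kτ)) = 1 / (1 − 0.2022) = 1.253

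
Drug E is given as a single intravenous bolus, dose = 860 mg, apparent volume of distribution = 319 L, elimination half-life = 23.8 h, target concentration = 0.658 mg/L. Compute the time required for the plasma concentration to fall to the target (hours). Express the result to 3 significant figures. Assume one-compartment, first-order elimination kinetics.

C₀ = Dose / Vd = 860.0 / 319 = 2.696 mg/L
k = ln2 / t½ = 0.693147 / 23.8 = 0.02912 h⁻¹
t = ln(C₀ / C) / k = ln(2.696 / 0.658) / 0.02912
  = ln(4.097) / 0.02912 = 1.410 / 0.02912 = 48.42 h

48.4 h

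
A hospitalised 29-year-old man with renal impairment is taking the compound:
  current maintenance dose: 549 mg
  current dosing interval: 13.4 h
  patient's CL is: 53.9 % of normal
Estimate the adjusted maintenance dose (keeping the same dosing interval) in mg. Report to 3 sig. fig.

296 mg

To keep the same average steady-state level, dosing rate must scale with clearance.
CL ratio = 53.9 / 100 = 0.5390
New dose (same interval) = 549 × 0.5390 = 295.9 mg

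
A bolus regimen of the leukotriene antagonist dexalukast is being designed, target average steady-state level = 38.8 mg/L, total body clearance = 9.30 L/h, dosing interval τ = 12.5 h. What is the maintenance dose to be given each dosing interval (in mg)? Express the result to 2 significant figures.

4500 mg

At steady state, Dose/τ = Css × CL.
Dose = Css × CL × τ = 38.8 × 9.300 × 12.5 = 4511 mg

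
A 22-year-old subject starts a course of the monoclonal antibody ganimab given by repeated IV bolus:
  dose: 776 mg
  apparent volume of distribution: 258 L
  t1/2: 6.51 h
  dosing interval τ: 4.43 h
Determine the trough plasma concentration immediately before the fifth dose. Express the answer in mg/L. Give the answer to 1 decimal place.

4.2 mg/L

C₀ per dose = Dose / Vd = 776 / 258 = 3.008 mg/L
k = ln2 / t½ = 0.693147 / 6.51 = 0.1065 h⁻¹
Fraction remaining after one interval: r = e^(−kτ) = e^(−0.1065 × 4.43) = 0.6239
Before dose 5, 4 doses have been given (aged 1τ, 2τ, 3τ, 4τ).
C_trough = C₀ × (r + r² + … + r^4) = C₀ × r(1−r^4)/(1−r)
        = 3.008 × 0.6239 × (1 − 0.1515) / (1 − 0.6239) = 4.234 mg/L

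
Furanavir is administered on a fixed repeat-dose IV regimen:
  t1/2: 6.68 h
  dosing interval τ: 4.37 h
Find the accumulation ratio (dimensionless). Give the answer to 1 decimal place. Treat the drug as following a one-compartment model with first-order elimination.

k = ln2 / t½ = 0.693147 / 6.68 = 0.1038 h⁻¹
e^(−kτ) = e^(−0.1038 × 4.37) = 0.6353
Accumulation ratio R = 1 / (1 − e^(−kτ)) = 1 / (1 − 0.6353) = 2.742

2.7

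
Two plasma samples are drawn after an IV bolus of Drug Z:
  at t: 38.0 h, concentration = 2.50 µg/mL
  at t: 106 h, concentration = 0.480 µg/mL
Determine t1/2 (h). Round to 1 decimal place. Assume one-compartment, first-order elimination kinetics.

k = ln(C₁/C₂) / (t₂ − t₁) = ln(2.50/0.480) / (106 − 38.0)
  = 1.650 / 68.00 = 0.02426 h⁻¹
t½ = ln2 / k = 0.693147 / 0.02426 = 28.57 h

28.6 h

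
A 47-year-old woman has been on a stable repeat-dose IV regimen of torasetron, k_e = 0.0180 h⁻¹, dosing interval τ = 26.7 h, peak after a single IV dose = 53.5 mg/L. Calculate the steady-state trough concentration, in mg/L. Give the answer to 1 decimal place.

e^(−kτ) = e^(−0.01800 × 26.7) = 0.6184
Accumulation ratio R = 1 / (1 − e^(−kτ)) = 1 / (1 − 0.6184) = 2.621
Steady-state trough = C₀ × R × e^(−kτ) = 53.5 × 2.621 × 0.6184 = 86.71 mg/L

86.7 mg/L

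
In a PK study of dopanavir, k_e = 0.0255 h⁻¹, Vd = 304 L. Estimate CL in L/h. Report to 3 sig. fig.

CL = k × Vd = 0.0255 × 304 = 7.752 L/h

7.75 L/h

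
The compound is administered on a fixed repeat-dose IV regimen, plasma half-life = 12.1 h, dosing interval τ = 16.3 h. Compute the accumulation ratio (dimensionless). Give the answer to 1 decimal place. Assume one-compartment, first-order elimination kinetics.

1.6

k = ln2 / t½ = 0.693147 / 12.1 = 0.05728 h⁻¹
e^(−kτ) = e^(−0.05728 × 16.3) = 0.3931
Accumulation ratio R = 1 / (1 − e^(−kτ)) = 1 / (1 − 0.3931) = 1.648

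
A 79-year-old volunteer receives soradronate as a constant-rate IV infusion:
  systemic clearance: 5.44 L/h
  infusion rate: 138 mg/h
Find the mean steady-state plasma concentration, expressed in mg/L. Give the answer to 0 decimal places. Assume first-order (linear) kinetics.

25 mg/L

At steady state Css = R₀ / CL = 138 / 5.440 = 25.37 mg/L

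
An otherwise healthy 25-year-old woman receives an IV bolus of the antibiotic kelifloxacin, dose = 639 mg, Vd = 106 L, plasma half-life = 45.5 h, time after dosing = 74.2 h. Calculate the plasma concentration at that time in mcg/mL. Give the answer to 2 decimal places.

C₀ = Dose / Vd = 639.0 / 106 = 6.028 mg/L
k = ln2 / t½ = 0.693147 / 45.5 = 0.01523 h⁻¹
C = C₀ · e^(−k·t) = 6.028 × e^(−0.01523 × 74.2)
  = 6.028 × 0.3230 = 1.947 mg/L
(1.947 mg/L = 1.947 mcg/mL)

1.95 mcg/mL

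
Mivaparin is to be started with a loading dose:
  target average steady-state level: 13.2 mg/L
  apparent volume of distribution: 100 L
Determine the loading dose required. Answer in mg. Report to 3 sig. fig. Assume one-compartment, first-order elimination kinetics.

LD = Css × Vd = 13.2 × 100 = 1320 mg

1320 mg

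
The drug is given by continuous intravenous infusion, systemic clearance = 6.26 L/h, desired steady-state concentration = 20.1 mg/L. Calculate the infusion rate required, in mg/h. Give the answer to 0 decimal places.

At steady state, infusion rate R₀ = Css × CL = 20.1 × 6.260 = 125.8 mg/h

126 mg/h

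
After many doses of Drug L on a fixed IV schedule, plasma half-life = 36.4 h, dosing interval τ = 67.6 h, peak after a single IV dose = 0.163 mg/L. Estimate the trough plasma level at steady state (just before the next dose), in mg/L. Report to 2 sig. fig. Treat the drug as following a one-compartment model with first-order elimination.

0.062 mg/L

k = ln2 / t½ = 0.693147 / 36.4 = 0.01904 h⁻¹
e^(−kτ) = e^(−0.01904 × 67.6) = 0.2761
Accumulation ratio R = 1 / (1 − e^(−kτ)) = 1 / (1 − 0.2761) = 1.381
Steady-state trough = C₀ × R × e^(−kτ) = 0.163 × 1.381 × 0.2761 = 0.06215 mg/L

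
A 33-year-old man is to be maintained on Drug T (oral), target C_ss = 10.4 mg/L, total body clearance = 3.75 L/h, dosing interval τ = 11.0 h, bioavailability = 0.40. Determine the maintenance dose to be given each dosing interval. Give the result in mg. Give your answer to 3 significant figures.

At steady state, F × (Dose/τ) = Css × CL.
Dose = Css × CL × τ / F = 10.4 × 3.750 × 11.0 / 0.40 = 1073 mg

1070 mg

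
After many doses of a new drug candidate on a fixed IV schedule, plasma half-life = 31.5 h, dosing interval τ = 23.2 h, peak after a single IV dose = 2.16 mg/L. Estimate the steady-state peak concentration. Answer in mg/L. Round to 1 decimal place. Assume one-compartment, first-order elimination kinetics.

k = ln2 / t½ = 0.693147 / 31.5 = 0.02200 h⁻¹
e^(−kτ) = e^(−0.02200 × 23.2) = 0.6003
Accumulation ratio R = 1 / (1 − e^(−kτ)) = 1 / (1 − 0.6003) = 2.502
Steady-state peak = C₀ × R = 2.16 × 2.502 = 5.404 mg/L

5.4 mg/L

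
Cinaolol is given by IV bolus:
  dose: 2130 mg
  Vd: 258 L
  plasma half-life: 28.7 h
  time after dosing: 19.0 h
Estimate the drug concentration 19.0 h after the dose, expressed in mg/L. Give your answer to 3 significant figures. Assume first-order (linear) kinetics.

5.22 mg/L

C₀ = Dose / Vd = 2130 / 258 = 8.256 mg/L
k = ln2 / t½ = 0.693147 / 28.7 = 0.02415 h⁻¹
C = C₀ · e^(−k·t) = 8.256 × e^(−0.02415 × 19.0)
  = 8.256 × 0.6320 = 5.218 mg/L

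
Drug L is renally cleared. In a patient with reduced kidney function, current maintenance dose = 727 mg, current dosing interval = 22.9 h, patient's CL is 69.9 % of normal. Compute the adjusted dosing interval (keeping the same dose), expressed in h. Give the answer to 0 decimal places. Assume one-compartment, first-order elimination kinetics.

33 h

To keep the same average steady-state level, dosing rate must scale with clearance.
CL ratio = 69.9 / 100 = 0.6990
New interval (same dose) = 22.9 / 0.6990 = 32.76 h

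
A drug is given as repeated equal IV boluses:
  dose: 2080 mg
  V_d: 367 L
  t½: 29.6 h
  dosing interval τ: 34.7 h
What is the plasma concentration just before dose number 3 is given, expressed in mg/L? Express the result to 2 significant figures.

C₀ per dose = Dose / Vd = 2080 / 367 = 5.668 mg/L
k = ln2 / t½ = 0.693147 / 29.6 = 0.02342 h⁻¹
Fraction remaining after one interval: r = e^(−kτ) = e^(−0.02342 × 34.7) = 0.4437
Before dose 3, 2 doses have been given (aged 1τ, 2τ).
C_trough = C₀ × (r + r²) = 5.668 × (0.4437 + 0.1969) = 3.631 mg/L

3.6 mg/L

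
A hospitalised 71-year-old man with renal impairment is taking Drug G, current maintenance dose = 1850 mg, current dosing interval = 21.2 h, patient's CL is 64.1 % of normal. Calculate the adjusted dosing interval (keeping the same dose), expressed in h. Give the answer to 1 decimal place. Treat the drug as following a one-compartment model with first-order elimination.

To keep the same average steady-state level, dosing rate must scale with clearance.
CL ratio = 64.1 / 100 = 0.6410
New interval (same dose) = 21.2 / 0.6410 = 33.07 h

33.1 h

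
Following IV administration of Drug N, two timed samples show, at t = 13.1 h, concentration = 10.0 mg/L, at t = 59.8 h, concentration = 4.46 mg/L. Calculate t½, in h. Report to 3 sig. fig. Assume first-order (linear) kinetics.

k = ln(C₁/C₂) / (t₂ − t₁) = ln(10.0/4.46) / (59.8 − 13.1)
  = 0.8074 / 46.70 = 0.01729 h⁻¹
t½ = ln2 / k = 0.693147 / 0.01729 = 40.09 h

40.1 h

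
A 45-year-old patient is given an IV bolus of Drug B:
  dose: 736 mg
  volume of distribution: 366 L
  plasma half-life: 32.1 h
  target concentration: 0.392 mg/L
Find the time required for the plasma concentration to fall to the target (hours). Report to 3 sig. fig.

C₀ = Dose / Vd = 736.0 / 366 = 2.011 mg/L
k = ln2 / t½ = 0.693147 / 32.1 = 0.02159 h⁻¹
t = ln(C₀ / C) / k = ln(2.011 / 0.392) / 0.02159
  = ln(5.130) / 0.02159 = 1.635 / 0.02159 = 75.73 h

75.7 h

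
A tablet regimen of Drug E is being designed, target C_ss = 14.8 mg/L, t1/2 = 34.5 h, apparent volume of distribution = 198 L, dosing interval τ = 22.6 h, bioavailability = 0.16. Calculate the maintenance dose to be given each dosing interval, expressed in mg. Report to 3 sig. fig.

8320 mg

k = ln2 / t½ = 0.693147 / 34.5 = 0.02009 h⁻¹
CL = k × Vd = 0.02009 × 198 = 3.978 L/h
At steady state, F × (Dose/τ) = Css × CL.
Dose = Css × CL × τ / F = 14.8 × 3.978 × 22.6 / 0.16 = 8316 mg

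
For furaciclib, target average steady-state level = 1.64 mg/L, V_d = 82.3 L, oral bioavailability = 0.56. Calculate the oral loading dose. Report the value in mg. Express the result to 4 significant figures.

241.0 mg

LD = Css × Vd / F = 1.64 × 82.3 / 0.56 = 241.0 mg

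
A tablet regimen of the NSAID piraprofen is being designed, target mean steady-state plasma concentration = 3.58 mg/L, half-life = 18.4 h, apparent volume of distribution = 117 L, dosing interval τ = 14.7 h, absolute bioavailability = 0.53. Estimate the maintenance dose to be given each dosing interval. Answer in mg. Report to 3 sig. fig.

k = ln2 / t½ = 0.693147 / 18.4 = 0.03767 h⁻¹
CL = k × Vd = 0.03767 × 117 = 4.407 L/h
At steady state, F × (Dose/τ) = Css × CL.
Dose = Css × CL × τ / F = 3.58 × 4.407 × 14.7 / 0.53 = 437.6 mg

438 mg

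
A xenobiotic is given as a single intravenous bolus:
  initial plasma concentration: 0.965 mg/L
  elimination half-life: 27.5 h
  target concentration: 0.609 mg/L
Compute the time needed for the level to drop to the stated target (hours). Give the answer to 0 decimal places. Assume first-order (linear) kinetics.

k = ln2 / t½ = 0.693147 / 27.5 = 0.02521 h⁻¹
t = ln(C₀ / C) / k = ln(0.9650 / 0.609) / 0.02521
  = ln(1.585) / 0.02521 = 0.4606 / 0.02521 = 18.27 h

18 h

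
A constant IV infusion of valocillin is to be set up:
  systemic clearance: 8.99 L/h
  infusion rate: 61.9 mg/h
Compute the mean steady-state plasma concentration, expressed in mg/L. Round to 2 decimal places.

At steady state Css = R₀ / CL = 61.9 / 8.990 = 6.885 mg/L

6.89 mg/L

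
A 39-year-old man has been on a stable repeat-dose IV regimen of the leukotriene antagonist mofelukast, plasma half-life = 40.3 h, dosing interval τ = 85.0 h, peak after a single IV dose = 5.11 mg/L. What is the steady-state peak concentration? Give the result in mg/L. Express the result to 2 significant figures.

k = ln2 / t½ = 0.693147 / 40.3 = 0.01720 h⁻¹
e^(−kτ) = e^(−0.01720 × 85.0) = 0.2318
Accumulation ratio R = 1 / (1 − e^(−kτ)) = 1 / (1 − 0.2318) = 1.302
Steady-state peak = C₀ × R = 5.11 × 1.302 = 6.653 mg/L

6.7 mg/L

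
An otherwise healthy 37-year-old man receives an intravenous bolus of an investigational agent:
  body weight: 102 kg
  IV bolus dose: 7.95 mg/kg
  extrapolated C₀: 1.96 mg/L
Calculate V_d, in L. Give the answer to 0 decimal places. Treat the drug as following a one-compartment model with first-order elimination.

414 L

Dose = 7.95 × 102 = 810.9 mg
Vd = Dose / C₀ = 810.9 / 1.96 = 413.7 L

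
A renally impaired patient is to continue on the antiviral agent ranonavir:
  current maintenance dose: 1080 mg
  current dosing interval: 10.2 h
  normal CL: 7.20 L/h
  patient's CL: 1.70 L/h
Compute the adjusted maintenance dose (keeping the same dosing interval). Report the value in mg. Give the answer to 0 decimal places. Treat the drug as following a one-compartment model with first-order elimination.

255 mg

To keep the same average steady-state level, dosing rate must scale with clearance.
CL ratio = 1.70 / 7.20 = 0.2361
New dose (same interval) = 1080 × 0.2361 = 255.0 mg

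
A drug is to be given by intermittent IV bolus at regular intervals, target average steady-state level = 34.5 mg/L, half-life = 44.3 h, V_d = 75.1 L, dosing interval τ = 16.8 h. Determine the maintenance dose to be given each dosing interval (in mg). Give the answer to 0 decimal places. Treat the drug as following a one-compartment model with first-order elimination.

681 mg

k = ln2 / t½ = 0.693147 / 44.3 = 0.01565 h⁻¹
CL = k × Vd = 0.01565 × 75.1 = 1.175 L/h
At steady state, Dose/τ = Css × CL.
Dose = Css × CL × τ = 34.5 × 1.175 × 16.8 = 681.0 mg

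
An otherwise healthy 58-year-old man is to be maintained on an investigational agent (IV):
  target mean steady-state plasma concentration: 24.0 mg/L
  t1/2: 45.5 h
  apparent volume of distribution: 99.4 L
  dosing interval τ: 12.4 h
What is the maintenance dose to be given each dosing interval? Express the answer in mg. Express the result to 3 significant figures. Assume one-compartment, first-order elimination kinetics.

k = ln2 / t½ = 0.693147 / 45.5 = 0.01523 h⁻¹
CL = k × Vd = 0.01523 × 99.4 = 1.514 L/h
At steady state, Dose/τ = Css × CL.
Dose = Css × CL × τ = 24.0 × 1.514 × 12.4 = 450.6 mg

451 mg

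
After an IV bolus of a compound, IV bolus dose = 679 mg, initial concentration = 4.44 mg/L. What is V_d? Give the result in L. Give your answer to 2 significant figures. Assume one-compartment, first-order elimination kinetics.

150 L

Vd = Dose / C₀ = 679.0 / 4.44 = 152.9 L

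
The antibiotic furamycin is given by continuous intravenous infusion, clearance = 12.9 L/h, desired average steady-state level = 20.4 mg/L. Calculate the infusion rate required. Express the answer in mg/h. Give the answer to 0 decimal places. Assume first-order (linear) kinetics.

At steady state, infusion rate R₀ = Css × CL = 20.4 × 12.90 = 263.2 mg/h

263 mg/h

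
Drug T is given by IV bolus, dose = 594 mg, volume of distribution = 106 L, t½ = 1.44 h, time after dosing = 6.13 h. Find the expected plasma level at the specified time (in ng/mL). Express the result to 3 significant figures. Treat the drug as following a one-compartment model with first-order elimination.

C₀ = Dose / Vd = 594.0 / 106 = 5.604 mg/L
k = ln2 / t½ = 0.693147 / 1.44 = 0.4814 h⁻¹
C = C₀ · e^(−k·t) = 5.604 × e^(−0.4814 × 6.13)
  = 5.604 × 0.05229 = 0.2930 mg/L
Convert: 0.2930 mg/L × 1000 = 293.0 ng/mL

293 ng/mL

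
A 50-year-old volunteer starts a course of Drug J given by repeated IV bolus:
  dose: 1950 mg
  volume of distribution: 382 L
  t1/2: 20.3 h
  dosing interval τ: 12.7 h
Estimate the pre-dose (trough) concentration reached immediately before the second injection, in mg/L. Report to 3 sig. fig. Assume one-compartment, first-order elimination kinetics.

3.31 mg/L

C₀ per dose = Dose / Vd = 1950 / 382 = 5.105 mg/L
k = ln2 / t½ = 0.693147 / 20.3 = 0.03415 h⁻¹
Fraction remaining after one interval: r = e^(−kτ) = e^(−0.03415 × 12.7) = 0.6481
Before dose 2, 1 dose has been given (aged 1τ).
C_trough = C₀ × r = 5.105 × 0.6481 = 3.309 mg/L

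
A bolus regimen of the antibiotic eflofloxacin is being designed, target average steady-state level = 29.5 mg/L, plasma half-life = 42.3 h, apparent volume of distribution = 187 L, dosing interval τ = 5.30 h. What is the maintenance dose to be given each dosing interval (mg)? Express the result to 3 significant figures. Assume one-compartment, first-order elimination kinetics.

k = ln2 / t½ = 0.693147 / 42.3 = 0.01639 h⁻¹
CL = k × Vd = 0.01639 × 187 = 3.065 L/h
At steady state, Dose/τ = Css × CL.
Dose = Css × CL × τ = 29.5 × 3.065 × 5.30 = 479.2 mg

479 mg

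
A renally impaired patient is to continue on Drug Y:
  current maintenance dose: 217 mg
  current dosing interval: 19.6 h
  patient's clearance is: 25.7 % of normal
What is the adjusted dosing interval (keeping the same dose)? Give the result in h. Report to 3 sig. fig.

76.3 h

To keep the same average steady-state level, dosing rate must scale with clearance.
CL ratio = 25.7 / 100 = 0.2570
New interval (same dose) = 19.6 / 0.2570 = 76.26 h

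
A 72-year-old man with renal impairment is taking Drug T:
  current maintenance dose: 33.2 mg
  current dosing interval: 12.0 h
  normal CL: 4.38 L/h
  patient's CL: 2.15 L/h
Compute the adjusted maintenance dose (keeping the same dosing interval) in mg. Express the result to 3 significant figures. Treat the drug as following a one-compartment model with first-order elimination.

To keep the same average steady-state level, dosing rate must scale with clearance.
CL ratio = 2.15 / 4.38 = 0.4909
New dose (same interval) = 33.2 × 0.4909 = 16.30 mg

16.3 mg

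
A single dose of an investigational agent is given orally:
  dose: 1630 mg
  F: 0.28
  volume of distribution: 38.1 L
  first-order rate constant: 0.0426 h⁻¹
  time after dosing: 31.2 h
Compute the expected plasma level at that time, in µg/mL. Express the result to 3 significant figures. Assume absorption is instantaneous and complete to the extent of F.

Amount reaching circulation = F × Dose = 0.28 × 1630 = 456.4 mg
C₀ = F·Dose / Vd = 456.4 / 38.1 = 11.98 mg/L
C = C₀ · e^(−k·t) = 11.98 × e^(−0.04260 × 31.2)
  = 11.98 × 0.2647 = 3.171 mg/L
(3.171 mg/L = 3.171 µg/mL)

3.17 µg/mL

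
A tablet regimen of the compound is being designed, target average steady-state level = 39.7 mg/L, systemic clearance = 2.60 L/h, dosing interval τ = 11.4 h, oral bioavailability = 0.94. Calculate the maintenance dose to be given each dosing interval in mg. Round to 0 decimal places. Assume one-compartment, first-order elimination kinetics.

1252 mg

At steady state, F × (Dose/τ) = Css × CL.
Dose = Css × CL × τ / F = 39.7 × 2.600 × 11.4 / 0.94 = 1252 mg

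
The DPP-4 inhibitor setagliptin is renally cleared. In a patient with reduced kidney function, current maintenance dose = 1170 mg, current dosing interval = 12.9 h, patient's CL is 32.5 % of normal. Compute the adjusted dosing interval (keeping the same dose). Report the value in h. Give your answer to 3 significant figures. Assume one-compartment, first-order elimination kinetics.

39.7 h

To keep the same average steady-state level, dosing rate must scale with clearance.
CL ratio = 32.5 / 100 = 0.3250
New interval (same dose) = 12.9 / 0.3250 = 39.69 h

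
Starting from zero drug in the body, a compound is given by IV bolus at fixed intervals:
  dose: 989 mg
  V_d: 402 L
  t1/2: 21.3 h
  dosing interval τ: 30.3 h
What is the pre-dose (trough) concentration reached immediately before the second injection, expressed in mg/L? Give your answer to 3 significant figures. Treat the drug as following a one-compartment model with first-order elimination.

C₀ per dose = Dose / Vd = 989 / 402 = 2.460 mg/L
k = ln2 / t½ = 0.693147 / 21.3 = 0.03254 h⁻¹
Fraction remaining after one interval: r = e^(−kτ) = e^(−0.03254 × 30.3) = 0.3731
Before dose 2, 1 dose has been given (aged 1τ).
C_trough = C₀ × r = 2.460 × 0.3731 = 0.9178 mg/L

0.918 mg/L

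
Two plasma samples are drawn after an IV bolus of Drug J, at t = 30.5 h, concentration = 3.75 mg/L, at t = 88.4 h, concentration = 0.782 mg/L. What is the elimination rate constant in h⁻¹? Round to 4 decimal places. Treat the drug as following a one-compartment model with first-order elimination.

0.0271 h⁻¹

k = ln(C₁/C₂) / (t₂ − t₁) = ln(3.75/0.782) / (88.4 − 30.5)
  = 1.568 / 57.90 = 0.02708 h⁻¹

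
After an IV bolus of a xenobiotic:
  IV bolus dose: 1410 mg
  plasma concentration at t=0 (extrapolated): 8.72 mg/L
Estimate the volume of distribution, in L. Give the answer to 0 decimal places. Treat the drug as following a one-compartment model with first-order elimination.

162 L

Vd = Dose / C₀ = 1410 / 8.72 = 161.7 L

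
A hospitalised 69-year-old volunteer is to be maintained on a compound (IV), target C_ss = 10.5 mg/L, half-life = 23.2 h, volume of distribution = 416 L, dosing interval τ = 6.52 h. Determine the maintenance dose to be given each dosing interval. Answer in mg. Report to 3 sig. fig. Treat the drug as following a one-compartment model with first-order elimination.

851 mg

k = ln2 / t½ = 0.693147 / 23.2 = 0.02988 h⁻¹
CL = k × Vd = 0.02988 × 416 = 12.43 L/h
At steady state, Dose/τ = Css × CL.
Dose = Css × CL × τ = 10.5 × 12.43 × 6.52 = 851.0 mg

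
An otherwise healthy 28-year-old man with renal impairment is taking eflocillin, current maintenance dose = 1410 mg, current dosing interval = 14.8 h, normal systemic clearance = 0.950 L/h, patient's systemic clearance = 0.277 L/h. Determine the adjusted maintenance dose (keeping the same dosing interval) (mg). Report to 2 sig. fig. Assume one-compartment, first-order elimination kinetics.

To keep the same average steady-state level, dosing rate must scale with clearance.
CL ratio = 0.277 / 0.950 = 0.2916
New dose (same interval) = 1410 × 0.2916 = 411.2 mg

410 mg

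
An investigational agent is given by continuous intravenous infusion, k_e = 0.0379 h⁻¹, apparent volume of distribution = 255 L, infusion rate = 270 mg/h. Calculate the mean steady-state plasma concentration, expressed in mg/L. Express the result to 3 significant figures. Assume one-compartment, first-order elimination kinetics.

CL = k × Vd = 0.03790 × 255 = 9.665 L/h
At steady state Css = R₀ / CL = 270 / 9.665 = 27.94 mg/L

27.9 mg/L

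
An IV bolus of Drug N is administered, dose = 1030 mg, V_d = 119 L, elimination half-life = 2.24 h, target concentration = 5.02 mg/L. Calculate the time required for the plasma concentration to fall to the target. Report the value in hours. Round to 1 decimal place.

C₀ = Dose / Vd = 1030 / 119 = 8.655 mg/L
k = ln2 / t½ = 0.693147 / 2.24 = 0.3094 h⁻¹
t = ln(C₀ / C) / k = ln(8.655 / 5.02) / 0.3094
  = ln(1.724) / 0.3094 = 0.5446 / 0.3094 = 1.760 h

1.8 h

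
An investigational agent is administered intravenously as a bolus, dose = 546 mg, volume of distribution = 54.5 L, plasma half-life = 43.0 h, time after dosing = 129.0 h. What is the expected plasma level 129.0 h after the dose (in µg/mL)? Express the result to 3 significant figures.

1.25 µg/mL

C₀ = Dose / Vd = 546.0 / 54.5 = 10.02 mg/L
k = ln2 / t½ = 0.693147 / 43.0 = 0.01612 h⁻¹
t / t½ = 129.0 / 43.0 = 3 half-lives
C = C₀ × (1/2)^3 = 10.02 × 0.1250 = 1.253 mg/L
(1.253 mg/L = 1.253 µg/mL)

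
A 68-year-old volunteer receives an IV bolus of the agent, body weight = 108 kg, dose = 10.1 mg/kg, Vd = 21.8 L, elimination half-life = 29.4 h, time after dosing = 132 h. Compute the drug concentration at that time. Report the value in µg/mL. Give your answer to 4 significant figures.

Total dose = 10.1 × 108 = 1091 mg
C₀ = Dose / Vd = 1091 / 21.8 = 50.05 mg/L
k = ln2 / t½ = 0.693147 / 29.4 = 0.02358 h⁻¹
C = C₀ · e^(−k·t) = 50.05 × e^(−0.02358 × 132)
  = 50.05 × 0.04449 = 2.227 mg/L
(2.227 mg/L = 2.227 µg/mL)

2.227 µg/mL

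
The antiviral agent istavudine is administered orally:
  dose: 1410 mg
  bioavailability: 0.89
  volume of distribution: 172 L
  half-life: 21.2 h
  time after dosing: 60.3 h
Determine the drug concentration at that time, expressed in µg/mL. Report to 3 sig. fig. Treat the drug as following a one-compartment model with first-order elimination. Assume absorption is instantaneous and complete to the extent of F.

1.02 µg/mL

Amount reaching circulation = F × Dose = 0.89 × 1410 = 1255 mg
C₀ = F·Dose / Vd = 1255 / 172 = 7.297 mg/L
k = ln2 / t½ = 0.693147 / 21.2 = 0.03270 h⁻¹
C = C₀ · e^(−k·t) = 7.297 × e^(−0.03270 × 60.3)
  = 7.297 × 0.1392 = 1.016 mg/L
(1.016 mg/L = 1.016 µg/mL)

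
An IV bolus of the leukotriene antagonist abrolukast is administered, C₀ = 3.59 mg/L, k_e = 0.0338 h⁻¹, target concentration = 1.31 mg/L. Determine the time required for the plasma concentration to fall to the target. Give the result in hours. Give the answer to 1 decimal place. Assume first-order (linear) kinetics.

29.8 h

t = ln(C₀ / C) / k = ln(3.590 / 1.31) / 0.03380
  = ln(2.740) / 0.03380 = 1.008 / 0.03380 = 29.82 h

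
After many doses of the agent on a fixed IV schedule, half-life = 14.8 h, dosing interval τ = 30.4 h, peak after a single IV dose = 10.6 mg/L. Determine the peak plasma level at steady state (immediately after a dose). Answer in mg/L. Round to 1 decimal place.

14.0 mg/L

k = ln2 / t½ = 0.693147 / 14.8 = 0.04683 h⁻¹
e^(−kτ) = e^(−0.04683 × 30.4) = 0.2408
Accumulation ratio R = 1 / (1 − e^(−kτ)) = 1 / (1 − 0.2408) = 1.317
Steady-state peak = C₀ × R = 10.6 × 1.317 = 13.96 mg/L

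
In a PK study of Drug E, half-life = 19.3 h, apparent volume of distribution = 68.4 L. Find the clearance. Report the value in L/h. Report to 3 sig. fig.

k = ln2 / t½ = 0.693147 / 19.3 = 0.03591 h⁻¹
CL = k × Vd = 0.03591 × 68.4 = 2.456 L/h

2.46 L/h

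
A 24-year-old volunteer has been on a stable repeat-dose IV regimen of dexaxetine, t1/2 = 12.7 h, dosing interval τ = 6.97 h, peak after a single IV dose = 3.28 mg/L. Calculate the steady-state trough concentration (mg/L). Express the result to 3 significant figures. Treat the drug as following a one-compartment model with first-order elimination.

7.09 mg/L

k = ln2 / t½ = 0.693147 / 12.7 = 0.05458 h⁻¹
e^(−kτ) = e^(−0.05458 × 6.97) = 0.6836
Accumulation ratio R = 1 / (1 − e^(−kτ)) = 1 / (1 − 0.6836) = 3.161
Steady-state trough = C₀ × R × e^(−kτ) = 3.28 × 3.161 × 0.6836 = 7.088 mg/L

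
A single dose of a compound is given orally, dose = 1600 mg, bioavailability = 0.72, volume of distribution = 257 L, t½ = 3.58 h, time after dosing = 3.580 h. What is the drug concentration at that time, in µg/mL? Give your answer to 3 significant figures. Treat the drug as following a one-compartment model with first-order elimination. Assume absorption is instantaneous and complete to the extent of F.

Amount reaching circulation = F × Dose = 0.72 × 1600 = 1152 mg
C₀ = F·Dose / Vd = 1152 / 257 = 4.482 mg/L
k = ln2 / t½ = 0.693147 / 3.58 = 0.1936 h⁻¹
t / t½ = 3.580 / 3.58 = 1 half-lives
C = C₀ × (1/2)^1 = 4.482 × 0.5000 = 2.241 mg/L
(2.241 mg/L = 2.241 µg/mL)

2.24 µg/mL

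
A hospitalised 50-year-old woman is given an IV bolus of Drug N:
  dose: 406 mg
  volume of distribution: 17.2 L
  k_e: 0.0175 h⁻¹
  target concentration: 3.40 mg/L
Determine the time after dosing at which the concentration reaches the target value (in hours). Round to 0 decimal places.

111 h

C₀ = Dose / Vd = 406.0 / 17.2 = 23.60 mg/L
t = ln(C₀ / C) / k = ln(23.60 / 3.40) / 0.01750
  = ln(6.941) / 0.01750 = 1.937 / 0.01750 = 110.7 h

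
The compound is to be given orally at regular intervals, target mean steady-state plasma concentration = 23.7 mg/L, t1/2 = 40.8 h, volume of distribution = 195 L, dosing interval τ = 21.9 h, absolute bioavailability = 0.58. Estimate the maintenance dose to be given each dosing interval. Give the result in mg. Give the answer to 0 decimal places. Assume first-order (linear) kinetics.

2965 mg

k = ln2 / t½ = 0.693147 / 40.8 = 0.01699 h⁻¹
CL = k × Vd = 0.01699 × 195 = 3.313 L/h
At steady state, F × (Dose/τ) = Css × CL.
Dose = Css × CL × τ / F = 23.7 × 3.313 × 21.9 / 0.58 = 2965 mg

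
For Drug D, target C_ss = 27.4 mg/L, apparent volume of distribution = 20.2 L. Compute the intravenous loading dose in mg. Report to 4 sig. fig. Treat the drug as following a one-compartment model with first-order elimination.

LD = Css × Vd = 27.4 × 20.2 = 553.5 mg

553.5 mg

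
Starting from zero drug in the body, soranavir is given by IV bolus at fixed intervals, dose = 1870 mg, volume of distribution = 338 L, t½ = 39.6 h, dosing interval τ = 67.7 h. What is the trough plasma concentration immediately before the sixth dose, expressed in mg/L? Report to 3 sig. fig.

2.43 mg/L

C₀ per dose = Dose / Vd = 1870 / 338 = 5.533 mg/L
k = ln2 / t½ = 0.693147 / 39.6 = 0.01750 h⁻¹
Fraction remaining after one interval: r = e^(−kτ) = e^(−0.01750 × 67.7) = 0.3058
Before dose 6, 5 doses have been given (aged 1τ, 2τ, 3τ, 4τ, 5τ).
C_trough = C₀ × (r + r² + … + r^5) = C₀ × r(1−r^5)/(1−r)
        = 5.533 × 0.3058 × (1 − 0.002674) / (1 − 0.3058) = 2.431 mg/L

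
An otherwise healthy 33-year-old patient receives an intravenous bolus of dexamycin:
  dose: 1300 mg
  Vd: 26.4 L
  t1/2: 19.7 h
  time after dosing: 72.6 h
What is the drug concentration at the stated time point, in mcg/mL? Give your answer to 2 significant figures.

C₀ = Dose / Vd = 1300 / 26.4 = 49.24 mg/L
k = ln2 / t½ = 0.693147 / 19.7 = 0.03519 h⁻¹
C = C₀ · e^(−k·t) = 49.24 × e^(−0.03519 × 72.6)
  = 49.24 × 0.07771 = 3.826 mg/L
(3.826 mg/L = 3.826 mcg/mL)

3.8 mcg/mL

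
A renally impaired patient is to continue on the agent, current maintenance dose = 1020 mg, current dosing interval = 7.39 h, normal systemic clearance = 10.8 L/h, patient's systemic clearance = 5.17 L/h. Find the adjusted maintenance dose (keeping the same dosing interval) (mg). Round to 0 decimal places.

To keep the same average steady-state level, dosing rate must scale with clearance.
CL ratio = 5.17 / 10.8 = 0.4787
New dose (same interval) = 1020 × 0.4787 = 488.3 mg

488 mg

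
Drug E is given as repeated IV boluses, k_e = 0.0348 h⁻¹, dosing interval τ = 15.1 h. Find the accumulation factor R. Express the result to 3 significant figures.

e^(−kτ) = e^(−0.03480 × 15.1) = 0.5913
Accumulation ratio R = 1 / (1 − e^(−kτ)) = 1 / (1 − 0.5913) = 2.447

2.45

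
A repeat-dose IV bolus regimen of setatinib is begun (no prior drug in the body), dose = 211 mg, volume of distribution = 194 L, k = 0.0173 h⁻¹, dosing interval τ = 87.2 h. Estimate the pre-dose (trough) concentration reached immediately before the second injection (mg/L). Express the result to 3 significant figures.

C₀ per dose = Dose / Vd = 211 / 194 = 1.088 mg/L
Fraction remaining after one interval: r = e^(−kτ) = e^(−0.01730 × 87.2) = 0.2212
Before dose 2, 1 dose has been given (aged 1τ).
C_trough = C₀ × r = 1.088 × 0.2212 = 0.2407 mg/L

0.241 mg/L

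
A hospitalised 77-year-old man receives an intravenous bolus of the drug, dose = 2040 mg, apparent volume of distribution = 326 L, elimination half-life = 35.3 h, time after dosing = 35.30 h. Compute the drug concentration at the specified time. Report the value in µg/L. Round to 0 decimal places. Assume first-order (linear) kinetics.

3129 µg/L

C₀ = Dose / Vd = 2040 / 326 = 6.258 mg/L
k = ln2 / t½ = 0.693147 / 35.3 = 0.01964 h⁻¹
t / t½ = 35.30 / 35.3 = 1 half-lives
C = C₀ × (1/2)^1 = 6.258 × 0.5000 = 3.129 mg/L
Convert: 3.129 mg/L × 1000 = 3129 µg/L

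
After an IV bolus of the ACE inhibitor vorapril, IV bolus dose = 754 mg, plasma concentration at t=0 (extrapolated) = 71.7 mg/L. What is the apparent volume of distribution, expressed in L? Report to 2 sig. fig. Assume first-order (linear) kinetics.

Vd = Dose / C₀ = 754.0 / 71.7 = 10.52 L

11 L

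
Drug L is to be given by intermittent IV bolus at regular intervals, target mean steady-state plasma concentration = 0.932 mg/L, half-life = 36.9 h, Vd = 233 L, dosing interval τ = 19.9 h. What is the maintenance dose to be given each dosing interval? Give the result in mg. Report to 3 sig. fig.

k = ln2 / t½ = 0.693147 / 36.9 = 0.01878 h⁻¹
CL = k × Vd = 0.01878 × 233 = 4.376 L/h
At steady state, Dose/τ = Css × CL.
Dose = Css × CL × τ = 0.932 × 4.376 × 19.9 = 81.16 mg

81.2 mg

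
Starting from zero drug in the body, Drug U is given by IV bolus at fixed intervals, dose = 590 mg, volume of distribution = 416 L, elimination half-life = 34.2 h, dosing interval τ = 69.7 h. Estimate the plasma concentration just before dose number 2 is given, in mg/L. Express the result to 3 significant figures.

C₀ per dose = Dose / Vd = 590 / 416 = 1.418 mg/L
k = ln2 / t½ = 0.693147 / 34.2 = 0.02027 h⁻¹
Fraction remaining after one interval: r = e^(−kτ) = e^(−0.02027 × 69.7) = 0.2435
Before dose 2, 1 dose has been given (aged 1τ).
C_trough = C₀ × r = 1.418 × 0.2435 = 0.3453 mg/L

0.345 mg/L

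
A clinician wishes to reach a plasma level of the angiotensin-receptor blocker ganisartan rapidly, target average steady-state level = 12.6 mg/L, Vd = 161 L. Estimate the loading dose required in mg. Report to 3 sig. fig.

2030 mg

LD = Css × Vd = 12.6 × 161 = 2029 mg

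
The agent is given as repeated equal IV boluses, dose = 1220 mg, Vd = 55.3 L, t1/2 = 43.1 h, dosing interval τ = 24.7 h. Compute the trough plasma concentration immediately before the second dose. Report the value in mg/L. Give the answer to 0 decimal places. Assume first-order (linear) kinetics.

C₀ per dose = Dose / Vd = 1220 / 55.3 = 22.06 mg/L
k = ln2 / t½ = 0.693147 / 43.1 = 0.01608 h⁻¹
Fraction remaining after one interval: r = e^(−kτ) = e^(−0.01608 × 24.7) = 0.6722
Before dose 2, 1 dose has been given (aged 1τ).
C_trough = C₀ × r = 22.06 × 0.6722 = 14.83 mg/L

15 mg/L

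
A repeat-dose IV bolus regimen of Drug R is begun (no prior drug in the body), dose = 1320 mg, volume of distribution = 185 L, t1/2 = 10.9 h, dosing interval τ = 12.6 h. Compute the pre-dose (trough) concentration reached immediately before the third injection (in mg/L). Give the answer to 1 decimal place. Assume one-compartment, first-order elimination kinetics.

C₀ per dose = Dose / Vd = 1320 / 185 = 7.135 mg/L
k = ln2 / t½ = 0.693147 / 10.9 = 0.06359 h⁻¹
Fraction remaining after one interval: r = e^(−kτ) = e^(−0.06359 × 12.6) = 0.4488
Before dose 3, 2 doses have been given (aged 1τ, 2τ).
C_trough = C₀ × (r + r²) = 7.135 × (0.4488 + 0.2014) = 4.639 mg/L

4.6 mg/L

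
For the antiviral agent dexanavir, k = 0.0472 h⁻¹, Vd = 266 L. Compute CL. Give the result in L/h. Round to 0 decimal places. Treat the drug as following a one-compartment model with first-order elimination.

13 L/h

CL = k × Vd = 0.0472 × 266 = 12.56 L/h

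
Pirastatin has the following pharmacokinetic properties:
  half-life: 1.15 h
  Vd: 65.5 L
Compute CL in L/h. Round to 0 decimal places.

39 L/h

k = ln2 / t½ = 0.693147 / 1.15 = 0.6027 h⁻¹
CL = k × Vd = 0.6027 × 65.5 = 39.48 L/h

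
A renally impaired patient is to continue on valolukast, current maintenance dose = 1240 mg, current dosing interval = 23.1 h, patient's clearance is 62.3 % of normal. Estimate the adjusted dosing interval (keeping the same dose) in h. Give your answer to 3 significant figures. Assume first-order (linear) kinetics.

To keep the same average steady-state level, dosing rate must scale with clearance.
CL ratio = 62.3 / 100 = 0.6230
New interval (same dose) = 23.1 / 0.6230 = 37.08 h

37.1 h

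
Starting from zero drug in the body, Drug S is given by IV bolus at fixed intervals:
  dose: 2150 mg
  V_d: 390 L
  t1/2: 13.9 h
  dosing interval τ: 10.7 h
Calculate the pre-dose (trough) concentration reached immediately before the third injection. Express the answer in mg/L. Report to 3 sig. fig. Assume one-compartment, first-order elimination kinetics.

5.13 mg/L

C₀ per dose = Dose / Vd = 2150 / 390 = 5.513 mg/L
k = ln2 / t½ = 0.693147 / 13.9 = 0.04987 h⁻¹
Fraction remaining after one interval: r = e^(−kτ) = e^(−0.04987 × 10.7) = 0.5865
Before dose 3, 2 doses have been given (aged 1τ, 2τ).
C_trough = C₀ × (r + r²) = 5.513 × (0.5865 + 0.3440) = 5.130 mg/L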